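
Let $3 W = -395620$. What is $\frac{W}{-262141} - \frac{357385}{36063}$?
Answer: $- \frac{88929513265}{9453590883} \approx -9.407$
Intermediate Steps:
$W = - \frac{395620}{3}$ ($W = \frac{1}{3} \left(-395620\right) = - \frac{395620}{3} \approx -1.3187 \cdot 10^{5}$)
$\frac{W}{-262141} - \frac{357385}{36063} = - \frac{395620}{3 \left(-262141\right)} - \frac{357385}{36063} = \left(- \frac{395620}{3}\right) \left(- \frac{1}{262141}\right) - \frac{357385}{36063} = \frac{395620}{786423} - \frac{357385}{36063} = - \frac{88929513265}{9453590883}$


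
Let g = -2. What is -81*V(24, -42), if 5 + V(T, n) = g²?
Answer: 81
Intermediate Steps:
V(T, n) = -1 (V(T, n) = -5 + (-2)² = -5 + 4 = -1)
-81*V(24, -42) = -81*(-1) = 81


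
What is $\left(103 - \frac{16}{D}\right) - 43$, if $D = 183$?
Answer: $\frac{10964}{183} \approx 59.913$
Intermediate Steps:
$\left(103 - \frac{16}{D}\right) - 43 = \left(103 - \frac{16}{183}\right) - 43 = \frac{18833}{183} - 43 = \frac{10964}{183}$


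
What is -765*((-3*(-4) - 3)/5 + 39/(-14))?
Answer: 10557/14 ≈ 754.07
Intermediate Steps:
-765*((-3*(-4) - 3)/5 + 39/(-14)) = -765*((12 - 3)*(1/5) + 39*(-1/14)) = -765*(9*(1/5) - 39/14) = -765*(9/5 - 39/14) = -765*(-69/70) = 10557/14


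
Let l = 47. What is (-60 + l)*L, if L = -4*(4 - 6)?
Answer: -104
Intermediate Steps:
L = 8 (L = -4*(-2) = 8)
(-60 + l)*L = (-60 + 47)*8 = -13*8 = -104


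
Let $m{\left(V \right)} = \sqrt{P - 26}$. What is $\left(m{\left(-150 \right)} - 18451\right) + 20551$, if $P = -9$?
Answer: $2100 + i \sqrt{35} \approx 2100.0 + 5.9161 i$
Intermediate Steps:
$m{\left(V \right)} = i \sqrt{35}$ ($m{\left(V \right)} = \sqrt{-9 - 26} = \sqrt{-35} = i \sqrt{35}$)
$\left(m{\left(-150 \right)} - 18451\right) + 20551 = \left(i \sqrt{35} - 18451\right) + 20551 = \left(-18451 + i \sqrt{35}\right) + 20551 = 2100 + i \sqrt{35}$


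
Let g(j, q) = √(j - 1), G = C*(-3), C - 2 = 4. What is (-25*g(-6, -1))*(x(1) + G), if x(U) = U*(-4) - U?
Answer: 575*I*√7 ≈ 1521.3*I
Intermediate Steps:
C = 6 (C = 2 + 4 = 6)
G = -18 (G = 6*(-3) = -18)
x(U) = -5*U (x(U) = -4*U - U = -5*U)
g(j, q) = √(-1 + j)
(-25*g(-6, -1))*(x(1) + G) = (-25*√(-1 - 6))*(-5*1 - 18) = (-25*I*√7)*(-5 - 18) = -25*I*√7*(-23) = 575*I*√7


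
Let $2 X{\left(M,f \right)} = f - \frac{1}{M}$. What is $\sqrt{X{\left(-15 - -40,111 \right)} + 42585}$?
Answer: $\frac{2 \sqrt{266503}}{5} \approx 206.5$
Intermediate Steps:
$X{\left(M,f \right)} = \frac{f}{2} - \frac{1}{2 M}$ ($X{\left(M,f \right)} = \frac{f - \frac{1}{M}}{2} = \frac{f}{2} - \frac{1}{2 M}$)
$\sqrt{X{\left(-15 - -40,111 \right)} + 42585} = \sqrt{\frac{-1 + \left(-15 - -40\right) 111}{2 \left(-15 - -40\right)} + 42585} = \sqrt{\frac{-1 + \left(-15 + 40\right) 111}{2 \left(-15 + 40\right)} + 42585} = \sqrt{\frac{-1 + 25 \cdot 111}{2 \cdot 25} + 42585} = \sqrt{\frac{1}{2} \cdot \frac{1}{25} \left(-1 + 2775\right) + 42585} = \sqrt{\frac{1}{2} \cdot \frac{1}{25} \cdot 2774 + 42585} = \sqrt{\frac{1387}{25} + 42585} = \sqrt{\frac{1066012}{25}} = \frac{2 \sqrt{266503}}{5}$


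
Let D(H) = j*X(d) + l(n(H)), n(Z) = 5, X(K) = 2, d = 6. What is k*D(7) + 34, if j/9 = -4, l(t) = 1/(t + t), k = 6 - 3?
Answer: -1817/10 ≈ -181.70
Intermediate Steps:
k = 3
l(t) = 1/(2*t)
j = -36 (j = 9*(-4) = -36)
D(H) = -719/10 (D(H) = -36*2 + (½)/5 = -72 + (½)*(⅕) = -72 + ⅒ = -719/10)
k*D(7) + 34 = 3*(-719/10) + 34 = -2157/10 + 34 = -1817/10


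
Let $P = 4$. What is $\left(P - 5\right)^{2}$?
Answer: $1$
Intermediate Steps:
$\left(P - 5\right)^{2} = \left(4 - 5\right)^{2} = \left(-1\right)^{2} = 1$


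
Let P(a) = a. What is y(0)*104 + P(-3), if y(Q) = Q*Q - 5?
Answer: -523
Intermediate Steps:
y(Q) = -5 + Q**2 (y(Q) = Q**2 - 5 = -5 + Q**2)
y(0)*104 + P(-3) = (-5 + 0**2)*104 - 3 = (-5 + 0)*104 - 3 = -5*104 - 3 = -520 - 3 = -523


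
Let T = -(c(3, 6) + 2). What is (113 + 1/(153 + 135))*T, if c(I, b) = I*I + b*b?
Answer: -1529615/288 ≈ -5311.2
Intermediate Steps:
c(I, b) = I**2 + b**2
T = -47 (T = -((3**2 + 6**2) + 2) = -((9 + 36) + 2) = -(45 + 2) = -1*47 = -47)
(113 + 1/(153 + 135))*T = (113 + 1/(153 + 135))*(-47) = (113 + 1/288)*(-47) = (32545/288)*(-47) = -1529615/288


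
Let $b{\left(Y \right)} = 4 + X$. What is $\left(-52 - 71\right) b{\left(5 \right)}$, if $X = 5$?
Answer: $-1107$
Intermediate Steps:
$b{\left(Y \right)} = 9$ ($b{\left(Y \right)} = 4 + 5 = 9$)
$\left(-52 - 71\right) b{\left(5 \right)} = \left(-52 - 71\right) 9 = \left(-123\right) 9 = -1107$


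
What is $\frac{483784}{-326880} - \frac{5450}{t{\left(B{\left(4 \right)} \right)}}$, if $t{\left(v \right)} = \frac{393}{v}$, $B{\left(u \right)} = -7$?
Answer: $\frac{511681037}{5352660} \approx 95.594$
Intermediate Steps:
$\frac{483784}{-326880} - \frac{5450}{t{\left(B{\left(4 \right)} \right)}} = \frac{483784}{-326880} - \frac{5450}{393 \frac{1}{-7}} = 483784 \left(- \frac{1}{326880}\right) - \frac{5450}{393 \left(- \frac{1}{7}\right)} = - \frac{60473}{40860} - \frac{5450}{- \frac{393}{7}} = - \frac{60473}{40860} - - \frac{38150}{393} = - \frac{60473}{40860} + \frac{38150}{393} = \frac{511681037}{5352660}$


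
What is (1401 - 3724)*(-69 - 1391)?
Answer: 3391580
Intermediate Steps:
(1401 - 3724)*(-69 - 1391) = -2323*(-1460) = 3391580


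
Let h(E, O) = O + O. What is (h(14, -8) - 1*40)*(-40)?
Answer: 2240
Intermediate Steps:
h(E, O) = 2*O
(h(14, -8) - 1*40)*(-40) = (2*(-8) - 1*40)*(-40) = (-16 - 40)*(-40) = -56*(-40) = 2240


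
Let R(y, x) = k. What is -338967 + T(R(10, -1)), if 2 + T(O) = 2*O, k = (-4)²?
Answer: -338937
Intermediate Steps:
k = 16
R(y, x) = 16
T(O) = -2 + 2*O
-338967 + T(R(10, -1)) = -338967 + (-2 + 2*16) = -338967 + (-2 + 32) = -338967 + 30 = -338937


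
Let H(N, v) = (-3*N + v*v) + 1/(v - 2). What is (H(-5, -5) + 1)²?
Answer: 81796/49 ≈ 1669.3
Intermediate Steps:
H(N, v) = v² + 1/(-2 + v) - 3*N (H(N, v) = (-3*N + v²) + 1/(-2 + v) = (v² - 3*N) + 1/(-2 + v) = v² + 1/(-2 + v) - 3*N)
(H(-5, -5) + 1)² = ((1 + (-5)³ - 2*(-5)² + 6*(-5) - 3*(-5)*(-5))/(-2 - 5) + 1)² = ((1 - 125 - 2*25 - 30 - 75)/(-7) + 1)² = (-(1 - 125 - 50 - 30 - 75)/7 + 1)² = (-⅐*(-279) + 1)² = (279/7 + 1)² = (286/7)² = 81796/49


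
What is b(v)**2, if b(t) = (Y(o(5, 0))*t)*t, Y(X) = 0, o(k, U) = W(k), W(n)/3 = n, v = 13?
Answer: 0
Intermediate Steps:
W(n) = 3*n
o(k, U) = 3*k
b(t) = 0 (b(t) = (0*t)*t = 0*t = 0)
b(v)**2 = 0**2 = 0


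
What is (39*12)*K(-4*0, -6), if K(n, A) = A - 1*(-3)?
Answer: -1404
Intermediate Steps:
K(n, A) = 3 + A (K(n, A) = A + 3 = 3 + A)
(39*12)*K(-4*0, -6) = (39*12)*(3 - 6) = 468*(-3) = -1404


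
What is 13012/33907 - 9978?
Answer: -338311034/33907 ≈ -9977.6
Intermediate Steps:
13012/33907 - 9978 = -338311034/33907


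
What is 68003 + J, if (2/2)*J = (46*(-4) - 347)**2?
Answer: 349964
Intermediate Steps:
J = 281961 (J = (46*(-4) - 347)**2 = (-184 - 347)**2 = (-531)**2 = 281961)
68003 + J = 68003 + 281961 = 349964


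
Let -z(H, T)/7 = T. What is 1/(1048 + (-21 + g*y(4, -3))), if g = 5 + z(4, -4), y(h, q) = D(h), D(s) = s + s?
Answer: 1/1291 ≈ 0.00077459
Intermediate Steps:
D(s) = 2*s
y(h, q) = 2*h
z(H, T) = -7*T
g = 33 (g = 5 - 7*(-4) = 5 + 28 = 33)
1/(1048 + (-21 + g*y(4, -3))) = 1/(1048 + (-21 + 33*(2*4))) = 1/(1048 + (-21 + 33*8)) = 1/(1048 + (-21 + 264)) = 1/(1048 + 243) = 1/1291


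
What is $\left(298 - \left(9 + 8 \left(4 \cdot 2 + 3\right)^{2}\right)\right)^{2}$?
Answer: $461041$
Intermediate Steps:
$\left(298 - \left(9 + 8 \left(4 \cdot 2 + 3\right)^{2}\right)\right)^{2} = \left(298 - \left(9 + 8 \left(8 + 3\right)^{2}\right)\right)^{2} = \left(298 - \left(9 + 8 \cdot 11^{2}\right)\right)^{2} = \left(298 - 977\right)^{2} = \left(-679\right)^{2} = 461041$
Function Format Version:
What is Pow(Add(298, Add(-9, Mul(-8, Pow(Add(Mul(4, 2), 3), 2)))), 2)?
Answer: 461041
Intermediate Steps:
Pow(Add(298, Add(-9, Mul(-8, Pow(Add(Mul(4, 2), 3), 2)))), 2) = Pow(Add(298, Add(-9, Mul(-8, Pow(Add(8, 3), 2)))), 2) = Pow(Add(298, Add(-9, Mul(-8, Pow(11, 2)))), 2) = Pow(Add(298, Add(-9, Mul(-8, 121))), 2) = Pow(Add(298, Add(-9, -968)), 2) = Pow(Add(298, -977), 2) = Pow(-679, 2) = 461041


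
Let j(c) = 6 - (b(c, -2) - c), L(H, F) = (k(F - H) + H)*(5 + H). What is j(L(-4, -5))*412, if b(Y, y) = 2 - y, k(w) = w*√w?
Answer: -824 - 412*I ≈ -824.0 - 412.0*I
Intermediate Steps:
k(w) = w^(3/2)
L(H, F) = (5 + H)*(H + (F - H)^(3/2)) (L(H, F) = ((F - H)^(3/2) + H)*(5 + H) = (H + (F - H)^(3/2))*(5 + H) = (5 + H)*(H + (F - H)^(3/2)))
j(c) = 2 + c (j(c) = 6 - ((2 - 1*(-2)) - c) = 6 - ((2 + 2) - c) = 6 - (4 - c) = 6 + (-4 + c) = 2 + c)
j(L(-4, -5))*412 = (2 + ((-4)² + 5*(-4) + 5*(-5 - 1*(-4))^(3/2) - 4*(-5 - 1*(-4))^(3/2)))*412 = (2 + (16 - 20 + 5*(-5 + 4)^(3/2) - 4*(-5 + 4)^(3/2)))*412 = (2 + (16 - 20 + 5*(-1)^(3/2) - (-4)*I))*412 = (2 + (16 - 20 + 5*(-I) - (-4)*I))*412 = (2 + (16 - 20 - 5*I + 4*I))*412 = (2 + (-4 - I))*412 = (-2 - I)*412 = -824 - 412*I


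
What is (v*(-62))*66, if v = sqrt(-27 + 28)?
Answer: -4092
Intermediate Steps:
v = 1 (v = sqrt(1) = 1)
(v*(-62))*66 = (1*(-62))*66 = -62*66 = -4092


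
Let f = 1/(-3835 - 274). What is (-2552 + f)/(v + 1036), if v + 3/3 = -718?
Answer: -10486169/1302553 ≈ -8.0505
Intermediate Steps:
v = -719 (v = -1 - 718 = -719)
f = -1/4109 (f = 1/(-4109) = -1/4109 ≈ -0.00024337)
(-2552 + f)/(v + 1036) = (-2552 - 1/4109)/(-719 + 1036) = -10486169/4109/317 = -10486169/4109*1/317 = -10486169/1302553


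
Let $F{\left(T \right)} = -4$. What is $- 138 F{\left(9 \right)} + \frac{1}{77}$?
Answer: $\frac{42505}{77} \approx 552.01$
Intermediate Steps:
$- 138 F{\left(9 \right)} + \frac{1}{77} = \left(-138\right) \left(-4\right) + \frac{1}{77} = 552 + \frac{1}{77} = \frac{42505}{77}$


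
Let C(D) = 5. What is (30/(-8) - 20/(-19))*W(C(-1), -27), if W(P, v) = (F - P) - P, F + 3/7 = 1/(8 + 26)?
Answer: 507375/18088 ≈ 28.050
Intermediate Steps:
F = -95/238 (F = -3/7 + 1/(8 + 26) = -3/7 + 1/34 = -95/238 ≈ -0.39916)
W(P, v) = -95/238 - 2*P (W(P, v) = (-95/238 - P) - P = -95/238 - 2*P)
(30/(-8) - 20/(-19))*W(C(-1), -27) = (30/(-8) - 20/(-19))*(-95/238 - 2*5) = (30*(-⅛) - 20*(-1/19))*(-95/238 - 10) = (-15/4 + 20/19)*(-2475/238) = -205/76*(-2475/238) = 507375/18088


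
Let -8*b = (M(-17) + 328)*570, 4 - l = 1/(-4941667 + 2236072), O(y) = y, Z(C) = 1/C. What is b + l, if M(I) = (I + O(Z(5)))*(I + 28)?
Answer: -27594363404/2705595 ≈ -10199.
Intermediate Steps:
l = 10822381/2705595 (l = 4 - 1/(-4941667 + 2236072) = 4 - 1/(-2705595) = 4 - 1*(-1/2705595) = 4 + 1/2705595 = 10822381/2705595 ≈ 4.0000)
M(I) = (28 + I)*(⅕ + I) (M(I) = (I + 1/5)*(I + 28) = (I + ⅕)*(28 + I) = (⅕ + I)*(28 + I) = (28 + I)*(⅕ + I))
b = -10203 (b = -((28/5 + (-17)² + (141/5)*(-17)) + 328)*570/8 = -((28/5 + 289 - 2397/5) + 328)*570/8 = -(-924/5 + 328)*570/8 = -179*570/10 = -⅛*81624 = -10203)
b + l = -10203 + 10822381/2705595 = -27594363404/2705595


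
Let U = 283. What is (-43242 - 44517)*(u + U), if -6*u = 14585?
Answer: 376983411/2 ≈ 1.8849e+8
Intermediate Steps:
u = -14585/6 (u = -⅙*14585 = -14585/6 ≈ -2430.8)
(-43242 - 44517)*(u + U) = (-43242 - 44517)*(-14585/6 + 283) = -87759*(-12887/6) = 376983411/2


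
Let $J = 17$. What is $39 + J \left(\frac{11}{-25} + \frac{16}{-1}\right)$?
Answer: $- \frac{6012}{25} \approx -240.48$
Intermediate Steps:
$39 + J \left(\frac{11}{-25} + \frac{16}{-1}\right) = 39 + 17 \left(\frac{11}{-25} + \frac{16}{-1}\right) = 39 + 17 \left(11 \left(- \frac{1}{25}\right) + 16 \left(-1\right)\right) = 39 + 17 \left(- \frac{11}{25} - 16\right) = 39 + 17 \left(- \frac{411}{25}\right) = 39 - \frac{6987}{25} = - \frac{6012}{25}$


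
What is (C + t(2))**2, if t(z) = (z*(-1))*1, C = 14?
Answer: 144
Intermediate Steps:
t(z) = -z (t(z) = -z*1 = -z)
(C + t(2))**2 = (14 - 1*2)**2 = (14 - 2)**2 = 12**2 = 144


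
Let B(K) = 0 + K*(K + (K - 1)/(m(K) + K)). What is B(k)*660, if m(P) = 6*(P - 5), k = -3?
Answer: 98340/17 ≈ 5784.7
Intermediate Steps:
m(P) = -30 + 6*P (m(P) = 6*(-5 + P) = -30 + 6*P)
B(K) = K*(K + (-1 + K)/(-30 + 7*K)) (B(K) = 0 + K*(K + (K - 1)/((-30 + 6*K) + K)) = 0 + K*(K + (-1 + K)/(-30 + 7*K)) = K*(K + (-1 + K)/(-30 + 7*K)))
B(k)*660 = -3*(-1 - 29*(-3) + 7*(-3)²)/(-30 + 7*(-3))*660 = -3*(-1 + 87 + 7*9)/(-30 - 21)*660 = -3*(-1 + 87 + 63)/(-51)*660 = -3*(-1/51)*149*660 = (149/17)*660 = 98340/17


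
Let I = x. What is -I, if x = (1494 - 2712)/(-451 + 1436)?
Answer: 1218/985 ≈ 1.2365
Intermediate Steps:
x = -1218/985 ≈ -1.2365
I = -1218/985 ≈ -1.2365
-I = -1*(-1218/985) = 1218/985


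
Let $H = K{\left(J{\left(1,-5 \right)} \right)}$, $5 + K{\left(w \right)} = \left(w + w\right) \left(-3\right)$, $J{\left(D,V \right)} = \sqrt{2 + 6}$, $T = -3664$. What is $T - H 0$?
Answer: $-3664$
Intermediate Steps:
$J{\left(D,V \right)} = 2 \sqrt{2}$ ($J{\left(D,V \right)} = \sqrt{8} = 2 \sqrt{2}$)
$K{\left(w \right)} = -5 - 6 w$ ($K{\left(w \right)} = -5 + \left(w + w\right) \left(-3\right) = -5 + 2 w \left(-3\right) = -5 - 6 w$)
$H = -5 - 12 \sqrt{2}$ ($H = -5 - 6 \cdot 2 \sqrt{2} = -5 - 12 \sqrt{2} \approx -21.971$)
$T - H 0 = -3664 - \left(-5 - 12 \sqrt{2}\right) 0 = -3664 - 0 = -3664 + 0 = -3664$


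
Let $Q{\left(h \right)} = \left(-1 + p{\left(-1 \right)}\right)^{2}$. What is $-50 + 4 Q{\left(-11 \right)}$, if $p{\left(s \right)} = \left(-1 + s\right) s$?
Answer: $-46$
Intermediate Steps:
$p{\left(s \right)} = s \left(-1 + s\right)$
$Q{\left(h \right)} = 1$ ($Q{\left(h \right)} = \left(-1 - \left(-1 - 1\right)\right)^{2} = \left(-1 - -2\right)^{2} = \left(-1 + 2\right)^{2} = 1^{2} = 1$)
$-50 + 4 Q{\left(-11 \right)} = -50 + 4 \cdot 1 = -50 + 4 = -46$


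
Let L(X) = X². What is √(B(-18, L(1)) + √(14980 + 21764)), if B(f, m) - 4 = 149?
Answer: √(153 + 2*√9186) ≈ 18.566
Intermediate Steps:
B(f, m) = 153 (B(f, m) = 4 + 149 = 153)
√(B(-18, L(1)) + √(14980 + 21764)) = √(153 + √(14980 + 21764)) = √(153 + √36744) = √(153 + 2*√9186)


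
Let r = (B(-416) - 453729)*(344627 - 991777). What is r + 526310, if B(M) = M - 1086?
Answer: 294603267960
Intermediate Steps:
B(M) = -1086 + M
r = 294602741650 (r = ((-1086 - 416) - 453729)*(344627 - 991777) = (-1502 - 453729)*(-647150) = -455231*(-647150) = 294602741650)
r + 526310 = 294602741650 + 526310 = 294603267960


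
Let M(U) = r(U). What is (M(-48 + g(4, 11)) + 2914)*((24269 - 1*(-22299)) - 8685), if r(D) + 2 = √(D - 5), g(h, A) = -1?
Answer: 110315296 + 113649*I*√6 ≈ 1.1032e+8 + 2.7838e+5*I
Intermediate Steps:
r(D) = -2 + √(-5 + D) (r(D) = -2 + √(D - 5) = -2 + √(-5 + D))
M(U) = -2 + √(-5 + U)
(M(-48 + g(4, 11)) + 2914)*((24269 - 1*(-22299)) - 8685) = ((-2 + √(-5 + (-48 - 1))) + 2914)*((24269 - 1*(-22299)) - 8685) = ((-2 + √(-5 - 49)) + 2914)*((24269 + 22299) - 8685) = ((-2 + √(-54)) + 2914)*(46568 - 8685) = ((-2 + 3*I*√6) + 2914)*37883 = (2912 + 3*I*√6)*37883 = 110315296 + 113649*I*√6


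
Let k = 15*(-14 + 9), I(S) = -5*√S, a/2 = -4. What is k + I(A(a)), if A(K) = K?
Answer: -75 - 10*I*√2 ≈ -75.0 - 14.142*I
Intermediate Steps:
a = -8 (a = 2*(-4) = -8)
k = -75 (k = 15*(-5) = -75)
k + I(A(a)) = -75 - 10*I*√2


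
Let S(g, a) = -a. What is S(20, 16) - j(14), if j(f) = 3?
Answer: -19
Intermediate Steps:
S(20, 16) - j(14) = -1*16 - 1*3 = -16 - 3 = -19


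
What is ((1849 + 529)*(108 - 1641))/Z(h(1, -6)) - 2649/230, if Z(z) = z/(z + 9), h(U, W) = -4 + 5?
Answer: -8384592849/230 ≈ -3.6455e+7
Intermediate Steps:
h(U, W) = 1
Z(z) = z/(9 + z)
((1849 + 529)*(108 - 1641))/Z(h(1, -6)) - 2649/230 = ((1849 + 529)*(108 - 1641))/((1/(9 + 1))) - 2649/230 = (2378*(-1533))/((1/10)) - 2649*1/230 = -3645474/(1*(⅒)) - 2649/230 = -3645474/⅒ - 2649/230 = -3645474*10 - 2649/230 = -36454740 - 2649/230 = -8384592849/230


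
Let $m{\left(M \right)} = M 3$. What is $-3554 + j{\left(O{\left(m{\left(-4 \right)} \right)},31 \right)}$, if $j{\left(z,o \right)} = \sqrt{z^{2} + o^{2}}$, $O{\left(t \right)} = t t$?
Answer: $-3554 + \sqrt{21697} \approx -3406.7$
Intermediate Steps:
$m{\left(M \right)} = 3 M$
$O{\left(t \right)} = t^{2}$
$j{\left(z,o \right)} = \sqrt{o^{2} + z^{2}}$
$-3554 + j{\left(O{\left(m{\left(-4 \right)} \right)},31 \right)} = -3554 + \sqrt{31^{2} + \left(\left(3 \left(-4\right)\right)^{2}\right)^{2}} = -3554 + \sqrt{961 + \left(\left(-12\right)^{2}\right)^{2}} = -3554 + \sqrt{961 + 144^{2}} = -3554 + \sqrt{961 + 20736} = -3554 + \sqrt{21697}$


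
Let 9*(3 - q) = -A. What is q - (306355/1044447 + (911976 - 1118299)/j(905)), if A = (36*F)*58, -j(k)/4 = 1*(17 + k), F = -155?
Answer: -138720129988573/3851920536 ≈ -36013.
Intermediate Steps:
j(k) = -68 - 4*k (j(k) = -4*(17 + k) = -68 - 4*k)
A = -323640 (A = (36*(-155))*58 = -5580*58 = -323640)
q = -35957 (q = 3 - (-1)*(-323640)/9 = 3 - ⅑*323640 = 3 - 35960 = -35957)
q - (306355/1044447 + (911976 - 1118299)/j(905)) = -35957 - (306355/1044447 + (911976 - 1118299)/(-68 - 4*905)) = -35957 - (306355*(1/1044447) - 206323/(-68 - 3620)) = -35957 - (306355/1044447 - 206323/(-3688)) = -35957 - (306355/1044447 - 206323*(-1/3688)) = -35957 - (306355/1044447 + 206323/3688) = -35957 - 1*216623275621/3851920536 = -35957 - 216623275621/3851920536 = -138720129988573/3851920536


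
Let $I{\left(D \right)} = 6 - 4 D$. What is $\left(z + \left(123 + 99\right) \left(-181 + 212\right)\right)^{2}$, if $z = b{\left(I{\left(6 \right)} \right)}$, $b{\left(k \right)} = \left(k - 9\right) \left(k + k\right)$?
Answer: $61685316$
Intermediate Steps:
$b{\left(k \right)} = 2 k \left(-9 + k\right)$ ($b{\left(k \right)} = \left(-9 + k\right) 2 k = 2 k \left(-9 + k\right)$)
$z = 972$ ($z = 2 \left(6 - 24\right) \left(-9 + \left(6 - 24\right)\right) = 2 \left(-18\right) \left(-9 - 18\right) = 2 \left(-18\right) \left(-27\right) = 972$)
$\left(z + \left(123 + 99\right) \left(-181 + 212\right)\right)^{2} = \left(972 + \left(123 + 99\right) \left(-181 + 212\right)\right)^{2} = \left(972 + 222 \cdot 31\right)^{2} = \left(972 + 6882\right)^{2} = 7854^{2} = 61685316$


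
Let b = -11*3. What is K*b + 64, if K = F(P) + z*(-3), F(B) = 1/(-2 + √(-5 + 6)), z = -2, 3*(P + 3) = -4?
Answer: -101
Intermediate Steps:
P = -13/3 (P = -3 + (⅓)*(-4) = -3 - 4/3 = -13/3 ≈ -4.3333)
b = -33
F(B) = -1 (F(B) = 1/(-2 + √1) = 1/(-2 + 1) = 1/(-1) = -1)
K = 5 (K = -1 - 2*(-3) = -1 + 6 = 5)
K*b + 64 = 5*(-33) + 64 = -165 + 64 = -101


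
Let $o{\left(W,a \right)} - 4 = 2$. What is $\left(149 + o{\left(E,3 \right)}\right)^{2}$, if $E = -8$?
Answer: $24025$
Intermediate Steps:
$o{\left(W,a \right)} = 6$ ($o{\left(W,a \right)} = 4 + 2 = 6$)
$\left(149 + o{\left(E,3 \right)}\right)^{2} = \left(149 + 6\right)^{2} = 155^{2} = 24025$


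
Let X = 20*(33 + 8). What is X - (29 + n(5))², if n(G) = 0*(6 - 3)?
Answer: -21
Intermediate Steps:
n(G) = 0 (n(G) = 0*3 = 0)
X = 820 (X = 20*41 = 820)
X - (29 + n(5))² = 820 - (29 + 0)² = 820 - 1*29² = 820 - 1*841 = 820 - 841 = -21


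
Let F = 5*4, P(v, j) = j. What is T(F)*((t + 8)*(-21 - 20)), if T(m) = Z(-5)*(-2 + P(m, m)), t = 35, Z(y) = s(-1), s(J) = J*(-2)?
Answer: -63468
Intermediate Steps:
s(J) = -2*J
Z(y) = 2 (Z(y) = -2*(-1) = 2)
F = 20
T(m) = -4 + 2*m (T(m) = 2*(-2 + m) = -4 + 2*m)
T(F)*((t + 8)*(-21 - 20)) = (-4 + 2*20)*((35 + 8)*(-21 - 20)) = (-4 + 40)*(43*(-41)) = 36*(-1763) = -63468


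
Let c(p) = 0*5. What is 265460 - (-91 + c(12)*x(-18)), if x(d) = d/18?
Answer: 265551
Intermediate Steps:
c(p) = 0
x(d) = d/18 (x(d) = d*(1/18) = d/18)
265460 - (-91 + c(12)*x(-18)) = 265460 - (-91 + 0*((1/18)*(-18))) = 265460 - (-91 + 0*(-1)) = 265460 - (-91 + 0) = 265460 - 1*(-91) = 265460 + 91 = 265551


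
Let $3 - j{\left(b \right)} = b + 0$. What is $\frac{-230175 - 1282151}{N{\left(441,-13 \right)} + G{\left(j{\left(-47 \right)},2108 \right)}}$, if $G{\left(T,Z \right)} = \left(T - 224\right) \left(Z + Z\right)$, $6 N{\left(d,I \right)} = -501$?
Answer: $\frac{3024652}{1467335} \approx 2.0613$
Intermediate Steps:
$N{\left(d,I \right)} = - \frac{167}{2}$ ($N{\left(d,I \right)} = \frac{1}{6} \left(-501\right) = - \frac{167}{2}$)
$j{\left(b \right)} = 3 - b$ ($j{\left(b \right)} = 3 - \left(b + 0\right) = 3 - b$)
$G{\left(T,Z \right)} = 2 Z \left(-224 + T\right)$ ($G{\left(T,Z \right)} = \left(-224 + T\right) 2 Z = 2 Z \left(-224 + T\right)$)
$\frac{-230175 - 1282151}{N{\left(441,-13 \right)} + G{\left(j{\left(-47 \right)},2108 \right)}} = \frac{-230175 - 1282151}{- \frac{167}{2} + 2 \cdot 2108 \left(-224 + \left(3 - -47\right)\right)} = - \frac{1512326}{- \frac{167}{2} + 2 \cdot 2108 \left(-224 + \left(3 + 47\right)\right)} = - \frac{1512326}{- \frac{167}{2} + 2 \cdot 2108 \left(-224 + 50\right)} = - \frac{1512326}{- \frac{167}{2} + 2 \cdot 2108 \left(-174\right)} = - \frac{1512326}{- \frac{167}{2} - 733584} = - \frac{1512326}{- \frac{1467335}{2}} = \left(-1512326\right) \left(- \frac{2}{1467335}\right) = \frac{3024652}{1467335}$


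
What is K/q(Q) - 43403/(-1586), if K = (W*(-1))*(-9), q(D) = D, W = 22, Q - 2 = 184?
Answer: 1397831/49166 ≈ 28.431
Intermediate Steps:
Q = 186 (Q = 2 + 184 = 186)
K = 198 (K = (22*(-1))*(-9) = -22*(-9) = 198)
K/q(Q) - 43403/(-1586) = 198/186 - 43403/(-1586) = 198*(1/186) - 43403*(-1/1586) = 33/31 + 43403/1586 = 1397831/49166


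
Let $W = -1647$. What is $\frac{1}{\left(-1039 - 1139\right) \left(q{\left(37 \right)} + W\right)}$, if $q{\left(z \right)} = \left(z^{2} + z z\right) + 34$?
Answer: $- \frac{1}{2450250} \approx -4.0812 \cdot 10^{-7}$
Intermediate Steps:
$q{\left(z \right)} = 34 + 2 z^{2}$ ($q{\left(z \right)} = \left(z^{2} + z^{2}\right) + 34 = 2 z^{2} + 34 = 34 + 2 z^{2}$)
$\frac{1}{\left(-1039 - 1139\right) \left(q{\left(37 \right)} + W\right)} = \frac{1}{\left(-1039 - 1139\right) \left(\left(34 + 2 \cdot 37^{2}\right) - 1647\right)} = \frac{1}{\left(-2178\right) \left(\left(34 + 2 \cdot 1369\right) - 1647\right)} = \frac{1}{\left(-2178\right) \left(\left(34 + 2738\right) - 1647\right)} = \frac{1}{\left(-2178\right) \left(2772 - 1647\right)} = \frac{1}{\left(-2178\right) 1125} = \frac{1}{-2450250} = - \frac{1}{2450250}$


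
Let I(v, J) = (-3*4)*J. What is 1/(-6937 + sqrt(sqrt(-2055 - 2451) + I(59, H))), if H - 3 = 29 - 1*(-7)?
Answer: -1/(6937 - sqrt(-468 + I*sqrt(4506))) ≈ -0.00014419 - 4.509e-7*I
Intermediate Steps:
H = 39 (H = 3 + (29 - 1*(-7)) = 3 + (29 + 7) = 3 + 36 = 39)
I(v, J) = -12*J
1/(-6937 + sqrt(sqrt(-2055 - 2451) + I(59, H))) = 1/(-6937 + sqrt(sqrt(-2055 - 2451) - 12*39)) = 1/(-6937 + sqrt(sqrt(-4506) - 468)) = 1/(-6937 + sqrt(I*sqrt(4506) - 468)) = 1/(-6937 + sqrt(-468 + I*sqrt(4506)))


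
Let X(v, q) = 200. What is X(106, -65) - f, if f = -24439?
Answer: 24639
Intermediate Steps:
X(106, -65) - f = 200 - 1*(-24439) = 200 + 24439 = 24639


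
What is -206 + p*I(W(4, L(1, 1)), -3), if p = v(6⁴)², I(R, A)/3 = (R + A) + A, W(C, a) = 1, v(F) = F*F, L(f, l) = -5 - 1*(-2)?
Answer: -42316648612046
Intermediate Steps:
L(f, l) = -3 (L(f, l) = -5 + 2 = -3)
v(F) = F²
I(R, A) = 3*R + 6*A (I(R, A) = 3*((R + A) + A) = 3*((A + R) + A) = 3*(R + 2*A) = 3*R + 6*A)
p = 2821109907456 (p = ((6⁴)²)² = (1296²)² = 1679616² = 2821109907456)
-206 + p*I(W(4, L(1, 1)), -3) = -206 + 2821109907456*(3*1 + 6*(-3)) = -206 + 2821109907456*(3 - 18) = -206 + 2821109907456*(-15) = -206 - 42316648611840 = -42316648612046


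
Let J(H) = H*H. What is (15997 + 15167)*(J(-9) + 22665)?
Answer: 708856344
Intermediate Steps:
J(H) = H**2
(15997 + 15167)*(J(-9) + 22665) = (15997 + 15167)*((-9)**2 + 22665) = 31164*(81 + 22665) = 31164*22746 = 708856344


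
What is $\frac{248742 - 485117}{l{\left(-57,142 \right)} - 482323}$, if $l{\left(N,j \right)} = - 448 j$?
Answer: $\frac{236375}{545939} \approx 0.43297$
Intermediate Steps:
$\frac{248742 - 485117}{l{\left(-57,142 \right)} - 482323} = \frac{248742 - 485117}{\left(-448\right) 142 - 482323} = - \frac{236375}{-63616 - 482323} = - \frac{236375}{-545939} = \left(-236375\right) \left(- \frac{1}{545939}\right) = \frac{236375}{545939}$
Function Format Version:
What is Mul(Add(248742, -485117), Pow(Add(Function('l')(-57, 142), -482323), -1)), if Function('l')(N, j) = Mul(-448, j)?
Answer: Rational(236375, 545939) ≈ 0.43297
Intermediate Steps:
Mul(Add(248742, -485117), Pow(Add(Function('l')(-57, 142), -482323), -1)) = Mul(Add(248742, -485117), Pow(Add(Mul(-448, 142), -482323), -1)) = Mul(-236375, Pow(Add(-63616, -482323), -1)) = Mul(-236375, Pow(-545939, -1)) = Mul(-236375, Rational(-1, 545939)) = Rational(236375, 545939)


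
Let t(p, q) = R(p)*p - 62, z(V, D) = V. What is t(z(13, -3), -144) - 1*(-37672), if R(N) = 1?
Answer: 37623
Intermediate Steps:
t(p, q) = -62 + p (t(p, q) = 1*p - 62 = p - 62 = -62 + p)
t(z(13, -3), -144) - 1*(-37672) = (-62 + 13) - 1*(-37672) = -49 + 37672 = 37623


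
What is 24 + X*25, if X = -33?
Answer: -801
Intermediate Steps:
24 + X*25 = 24 - 33*25 = 24 - 825 = -801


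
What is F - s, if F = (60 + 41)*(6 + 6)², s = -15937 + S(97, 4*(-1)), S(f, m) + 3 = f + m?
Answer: 30391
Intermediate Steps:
S(f, m) = -3 + f + m (S(f, m) = -3 + (f + m) = -3 + f + m)
s = -15847 (s = -15937 + (-3 + 97 + 4*(-1)) = -15937 + (-3 + 97 - 4) = -15937 + 90 = -15847)
F = 14544 (F = 101*12² = 101*144 = 14544)
F - s = 14544 - 1*(-15847) = 14544 + 15847 = 30391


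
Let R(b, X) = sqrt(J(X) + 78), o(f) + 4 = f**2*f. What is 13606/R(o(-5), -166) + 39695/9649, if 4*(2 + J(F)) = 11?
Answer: 39695/9649 + 27212*sqrt(35)/105 ≈ 1537.3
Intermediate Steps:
o(f) = -4 + f**3 (o(f) = -4 + f**2*f = -4 + f**3)
J(F) = 3/4 (J(F) = -2 + (1/4)*11 = -2 + 11/4 = 3/4)
R(b, X) = 3*sqrt(35)/2 (R(b, X) = sqrt(3/4 + 78) = sqrt(315/4) = 3*sqrt(35)/2)
13606/R(o(-5), -166) + 39695/9649 = 13606/((3*sqrt(35)/2)) + 39695/9649 = 13606*(2*sqrt(35)/105) + 39695*(1/9649) = 27212*sqrt(35)/105 + 39695/9649 = 39695/9649 + 27212*sqrt(35)/105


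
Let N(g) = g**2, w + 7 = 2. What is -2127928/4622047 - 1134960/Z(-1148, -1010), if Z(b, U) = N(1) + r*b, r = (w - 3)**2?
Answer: 5089497465032/339586415137 ≈ 14.987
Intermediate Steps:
w = -5 (w = -7 + 2 = -5)
r = 64 (r = (-5 - 3)**2 = (-8)**2 = 64)
Z(b, U) = 1 + 64*b (Z(b, U) = 1**2 + 64*b = 1 + 64*b)
-2127928/4622047 - 1134960/Z(-1148, -1010) = -2127928/4622047 - 1134960/(1 + 64*(-1148)) = -2127928*1/4622047 - 1134960/(1 - 73472) = -2127928/4622047 - 1134960/(-73471) = -2127928/4622047 - 1134960*(-1/73471) = -2127928/4622047 + 1134960/73471 = 5089497465032/339586415137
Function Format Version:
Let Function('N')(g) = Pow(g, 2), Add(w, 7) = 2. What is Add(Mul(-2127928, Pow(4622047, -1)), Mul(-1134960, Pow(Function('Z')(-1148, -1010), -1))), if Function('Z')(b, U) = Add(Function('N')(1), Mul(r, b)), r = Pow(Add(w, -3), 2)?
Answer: Rational(5089497465032, 339586415137) ≈ 14.987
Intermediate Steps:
w = -5 (w = Add(-7, 2) = -5)
r = 64 (r = Pow(Add(-5, -3), 2) = Pow(-8, 2) = 64)
Function('Z')(b, U) = Add(1, Mul(64, b)) (Function('Z')(b, U) = Add(Pow(1, 2), Mul(64, b)) = Add(1, Mul(64, b)))
Add(Mul(-2127928, Pow(4622047, -1)), Mul(-1134960, Pow(Function('Z')(-1148, -1010), -1))) = Add(Mul(-2127928, Pow(4622047, -1)), Mul(-1134960, Pow(Add(1, Mul(64, -1148)), -1))) = Add(Mul(-2127928, Rational(1, 4622047)), Mul(-1134960, Pow(Add(1, -73472), -1))) = Add(Rational(-2127928, 4622047), Mul(-1134960, Pow(-73471, -1))) = Add(Rational(-2127928, 4622047), Mul(-1134960, Rational(-1, 73471))) = Add(Rational(-2127928, 4622047), Rational(1134960, 73471)) = Rational(5089497465032, 339586415137)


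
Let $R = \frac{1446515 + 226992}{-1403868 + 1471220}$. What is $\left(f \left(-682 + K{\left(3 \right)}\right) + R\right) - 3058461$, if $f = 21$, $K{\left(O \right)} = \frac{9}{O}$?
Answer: $- \frac{206952163933}{67352} \approx -3.0727 \cdot 10^{6}$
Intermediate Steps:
$R = \frac{1673507}{67352} \approx 24.847$
$\left(f \left(-682 + K{\left(3 \right)}\right) + R\right) - 3058461 = \left(21 \left(-682 + \frac{9}{3}\right) + \frac{1673507}{67352}\right) - 3058461 = \left(21 \left(-682 + 9 \cdot \frac{1}{3}\right) + \frac{1673507}{67352}\right) - 3058461 = \left(21 \left(-682 + 3\right) + \frac{1673507}{67352}\right) - 3058461 = \left(21 \left(-679\right) + \frac{1673507}{67352}\right) - 3058461 = \left(-14259 + \frac{1673507}{67352}\right) - 3058461 = - \frac{958698661}{67352} - 3058461 = - \frac{206952163933}{67352}$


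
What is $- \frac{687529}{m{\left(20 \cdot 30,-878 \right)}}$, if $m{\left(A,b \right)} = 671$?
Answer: $- \frac{687529}{671} \approx -1024.6$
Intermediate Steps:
$- \frac{687529}{m{\left(20 \cdot 30,-878 \right)}} = - \frac{687529}{671}$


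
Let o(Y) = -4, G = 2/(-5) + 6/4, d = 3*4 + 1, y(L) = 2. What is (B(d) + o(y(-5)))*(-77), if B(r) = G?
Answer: 2233/10 ≈ 223.30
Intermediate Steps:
d = 13 (d = 12 + 1 = 13)
G = 11/10 (G = 2*(-1/5) + 6*(1/4) = -2/5 + 3/2 = 11/10 ≈ 1.1000)
B(r) = 11/10
(B(d) + o(y(-5)))*(-77) = (11/10 - 4)*(-77) = -29/10*(-77) = 2233/10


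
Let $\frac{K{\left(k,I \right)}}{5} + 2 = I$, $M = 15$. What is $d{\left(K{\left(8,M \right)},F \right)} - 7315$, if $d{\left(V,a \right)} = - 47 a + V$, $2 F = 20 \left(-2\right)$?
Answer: $-6310$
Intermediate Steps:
$K{\left(k,I \right)} = -10 + 5 I$
$F = -20$ ($F = \frac{20 \left(-2\right)}{2} = \frac{1}{2} \left(-40\right) = -20$)
$d{\left(V,a \right)} = V - 47 a$
$d{\left(K{\left(8,M \right)},F \right)} - 7315 = \left(\left(-10 + 5 \cdot 15\right) - -940\right) - 7315 = \left(\left(-10 + 75\right) + 940\right) - 7315 = \left(65 + 940\right) - 7315 = 1005 - 7315 = -6310$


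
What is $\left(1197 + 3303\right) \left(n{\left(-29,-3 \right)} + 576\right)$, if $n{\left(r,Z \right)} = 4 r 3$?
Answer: $1026000$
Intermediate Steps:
$n{\left(r,Z \right)} = 12 r$
$\left(1197 + 3303\right) \left(n{\left(-29,-3 \right)} + 576\right) = \left(1197 + 3303\right) \left(12 \left(-29\right) + 576\right) = 4500 \left(-348 + 576\right) = 4500 \cdot 228 = 1026000$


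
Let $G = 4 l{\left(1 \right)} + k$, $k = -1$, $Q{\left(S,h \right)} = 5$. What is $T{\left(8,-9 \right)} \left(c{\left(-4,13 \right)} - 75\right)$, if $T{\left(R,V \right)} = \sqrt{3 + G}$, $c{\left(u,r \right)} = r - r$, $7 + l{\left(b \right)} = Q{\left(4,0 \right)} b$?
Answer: $- 75 i \sqrt{6} \approx - 183.71 i$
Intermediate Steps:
$l{\left(b \right)} = -7 + 5 b$
$c{\left(u,r \right)} = 0$
$G = -9$ ($G = 4 \left(-7 + 5 \cdot 1\right) - 1 = 4 \left(-7 + 5\right) - 1 = 4 \left(-2\right) - 1 = -8 - 1 = -9$)
$T{\left(R,V \right)} = i \sqrt{6}$ ($T{\left(R,V \right)} = \sqrt{3 - 9} = \sqrt{-6} = i \sqrt{6}$)
$T{\left(8,-9 \right)} \left(c{\left(-4,13 \right)} - 75\right) = i \sqrt{6} \left(0 - 75\right) = i \sqrt{6} \left(-75\right) = - 75 i \sqrt{6}$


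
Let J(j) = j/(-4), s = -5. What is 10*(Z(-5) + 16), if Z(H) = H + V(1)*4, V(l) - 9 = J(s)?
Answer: 520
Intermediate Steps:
J(j) = -j/4 (J(j) = j*(-¼) = -j/4)
V(l) = 41/4 (V(l) = 9 - ¼*(-5) = 9 + 5/4 = 41/4)
Z(H) = 41 + H (Z(H) = H + (41/4)*4 = H + 41 = 41 + H)
10*(Z(-5) + 16) = 10*((41 - 5) + 16) = 10*(36 + 16) = 10*52 = 520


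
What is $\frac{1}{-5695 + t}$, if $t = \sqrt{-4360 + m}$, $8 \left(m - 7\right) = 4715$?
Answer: $- \frac{45560}{259494309} - \frac{2 i \sqrt{60218}}{259494309} \approx -0.00017557 - 1.8913 \cdot 10^{-6} i$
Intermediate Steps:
$m = \frac{4771}{8}$ ($m = 7 + \frac{1}{8} \cdot 4715 = 7 + \frac{4715}{8} = \frac{4771}{8} \approx 596.38$)
$t = \frac{i \sqrt{60218}}{4}$ ($t = \sqrt{-4360 + \frac{4771}{8}} = \sqrt{- \frac{30109}{8}} = \frac{i \sqrt{60218}}{4} \approx 61.348 i$)
$\frac{1}{-5695 + t} = \frac{1}{-5695 + \frac{i \sqrt{60218}}{4}}$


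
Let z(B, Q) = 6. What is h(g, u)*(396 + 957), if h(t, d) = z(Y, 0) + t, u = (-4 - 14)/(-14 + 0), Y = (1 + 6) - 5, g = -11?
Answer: -6765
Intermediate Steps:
Y = 2 (Y = 7 - 5 = 2)
u = 9/7 (u = -18/(-14) = -18*(-1/14) = 9/7 ≈ 1.2857)
h(t, d) = 6 + t
h(g, u)*(396 + 957) = (6 - 11)*(396 + 957) = -5*1353 = -6765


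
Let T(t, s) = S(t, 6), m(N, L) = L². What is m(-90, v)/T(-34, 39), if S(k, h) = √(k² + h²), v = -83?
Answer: 6889*√298/596 ≈ 199.53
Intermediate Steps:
S(k, h) = √(h² + k²)
T(t, s) = √(36 + t²) (T(t, s) = √(6² + t²) = √(36 + t²))
m(-90, v)/T(-34, 39) = (-83)²/(√(36 + (-34)²)) = 6889/(√(36 + 1156)) = 6889/(√1192) = 6889/((2*√298)) = 6889*(√298/596) = 6889*√298/596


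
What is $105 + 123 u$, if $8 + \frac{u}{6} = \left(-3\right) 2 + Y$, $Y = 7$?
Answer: $-5061$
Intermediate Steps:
$u = -42$ ($u = -48 + 6 \left(\left(-3\right) 2 + 7\right) = -48 + 6 \left(-6 + 7\right) = -48 + 6 \cdot 1 = -48 + 6 = -42$)
$105 + 123 u = 105 + 123 \left(-42\right) = 105 - 5166 = -5061$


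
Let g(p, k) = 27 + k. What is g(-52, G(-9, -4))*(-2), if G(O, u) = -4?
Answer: -46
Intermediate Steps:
g(-52, G(-9, -4))*(-2) = (27 - 4)*(-2) = 23*(-2) = -46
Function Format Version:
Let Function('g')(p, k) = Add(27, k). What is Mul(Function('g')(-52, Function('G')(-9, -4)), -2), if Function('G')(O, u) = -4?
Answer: -46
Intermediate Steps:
Mul(Function('g')(-52, Function('G')(-9, -4)), -2) = Mul(Add(27, -4), -2) = Mul(23, -2) = -46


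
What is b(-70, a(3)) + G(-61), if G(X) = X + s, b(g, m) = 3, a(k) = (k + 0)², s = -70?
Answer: -128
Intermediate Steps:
a(k) = k²
G(X) = -70 + X (G(X) = X - 70 = -70 + X)
b(-70, a(3)) + G(-61) = 3 + (-70 - 61) = 3 - 131 = -128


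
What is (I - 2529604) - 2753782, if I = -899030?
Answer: -6182416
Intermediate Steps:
(I - 2529604) - 2753782 = (-899030 - 2529604) - 2753782 = -3428634 - 2753782 = -6182416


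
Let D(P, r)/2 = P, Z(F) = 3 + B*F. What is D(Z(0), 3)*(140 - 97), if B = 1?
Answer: 258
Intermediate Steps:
Z(F) = 3 + F (Z(F) = 3 + 1*F = 3 + F)
D(P, r) = 2*P
D(Z(0), 3)*(140 - 97) = (2*(3 + 0))*(140 - 97) = (2*3)*43 = 6*43 = 258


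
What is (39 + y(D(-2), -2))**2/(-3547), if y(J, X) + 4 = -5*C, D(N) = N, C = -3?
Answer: -2500/3547 ≈ -0.70482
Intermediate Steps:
y(J, X) = 11 (y(J, X) = -4 - 5*(-3) = -4 + 15 = 11)
(39 + y(D(-2), -2))**2/(-3547) = (39 + 11)**2/(-3547) = 50**2*(-1/3547) = 2500*(-1/3547) = -2500/3547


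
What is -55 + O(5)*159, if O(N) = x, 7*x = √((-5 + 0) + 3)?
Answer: -55 + 159*I*√2/7 ≈ -55.0 + 32.123*I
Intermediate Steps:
x = I*√2/7 (x = √((-5 + 0) + 3)/7 = √(-5 + 3)/7 = √(-2)/7 = (I*√2)/7 = I*√2/7 ≈ 0.20203*I)
O(N) = I*√2/7
-55 + O(5)*159 = -55 + (I*√2/7)*159 = -55 + 159*I*√2/7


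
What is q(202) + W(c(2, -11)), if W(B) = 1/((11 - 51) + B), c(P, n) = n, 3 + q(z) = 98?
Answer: 4844/51 ≈ 94.980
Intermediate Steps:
q(z) = 95 (q(z) = -3 + 98 = 95)
W(B) = 1/(-40 + B)
q(202) + W(c(2, -11)) = 95 + 1/(-40 - 11) = 95 + 1/(-51) = 95 - 1/51 = 4844/51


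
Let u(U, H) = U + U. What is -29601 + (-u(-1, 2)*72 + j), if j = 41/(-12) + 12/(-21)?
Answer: -2474723/84 ≈ -29461.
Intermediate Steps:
u(U, H) = 2*U
j = -335/84 (j = 41*(-1/12) + 12*(-1/21) = -41/12 - 4/7 = -335/84 ≈ -3.9881)
-29601 + (-u(-1, 2)*72 + j) = -29601 + (-2*(-1)*72 - 335/84) = -29601 + (-1*(-2)*72 - 335/84) = -29601 + (2*72 - 335/84) = -29601 + (144 - 335/84) = -29601 + 11761/84 = -2474723/84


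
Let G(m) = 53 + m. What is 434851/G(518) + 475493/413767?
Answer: 180198500220/236260957 ≈ 762.71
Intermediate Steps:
434851/G(518) + 475493/413767 = 434851/(53 + 518) + 475493/413767 = 434851/571 + 475493*(1/413767) = 434851*(1/571) + 475493/413767 = 434851/571 + 475493/413767 = 180198500220/236260957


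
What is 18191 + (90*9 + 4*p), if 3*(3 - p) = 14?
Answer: 56983/3 ≈ 18994.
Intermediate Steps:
p = -5/3 (p = 3 - 1/3*14 = 3 - 14/3 = -5/3 ≈ -1.6667)
18191 + (90*9 + 4*p) = 18191 + (90*9 + 4*(-5/3)) = 18191 + (810 - 20/3) = 18191 + 2410/3 = 56983/3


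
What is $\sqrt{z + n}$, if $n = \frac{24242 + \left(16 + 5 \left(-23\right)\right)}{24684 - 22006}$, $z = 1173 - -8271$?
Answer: $\frac{5 \sqrt{2711761546}}{2678} \approx 97.227$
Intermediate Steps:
$z = 9444$ ($z = 1173 + 8271 = 9444$)
$n = \frac{24143}{2678}$ ($n = \frac{24242 + \left(16 - 115\right)}{2678} = \left(24242 - 99\right) \frac{1}{2678} = 24143 \cdot \frac{1}{2678} = \frac{24143}{2678} \approx 9.0153$)
$\sqrt{z + n} = \sqrt{9444 + \frac{24143}{2678}} = \sqrt{\frac{25315175}{2678}} = \frac{5 \sqrt{2711761546}}{2678}$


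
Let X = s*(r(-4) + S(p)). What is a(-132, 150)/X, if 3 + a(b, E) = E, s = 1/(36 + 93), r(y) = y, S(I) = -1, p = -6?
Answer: -18963/5 ≈ -3792.6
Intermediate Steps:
s = 1/129 ≈ 0.0077519
a(b, E) = -3 + E
X = -5/129 (X = (-4 - 1)/129 = (1/129)*(-5) = -5/129 ≈ -0.038760)
a(-132, 150)/X = (-3 + 150)/(-5/129) = 147*(-129/5) = -18963/5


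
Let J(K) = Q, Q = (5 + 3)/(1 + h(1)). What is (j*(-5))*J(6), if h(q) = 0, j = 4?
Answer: -160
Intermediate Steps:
Q = 8 (Q = (5 + 3)/(1 + 0) = 8/1 = 8*1 = 8)
J(K) = 8
(j*(-5))*J(6) = (4*(-5))*8 = -20*8 = -160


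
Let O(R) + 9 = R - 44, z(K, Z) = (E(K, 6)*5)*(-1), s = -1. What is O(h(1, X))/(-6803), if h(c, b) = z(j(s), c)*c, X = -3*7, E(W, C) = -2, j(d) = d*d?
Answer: 43/6803 ≈ 0.0063207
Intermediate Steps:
j(d) = d²
z(K, Z) = 10 (z(K, Z) = -2*5*(-1) = -10*(-1) = 10)
X = -21
h(c, b) = 10*c
O(R) = -53 + R (O(R) = -9 + (R - 44) = -9 + (-44 + R) = -53 + R)
O(h(1, X))/(-6803) = (-53 + 10*1)/(-6803) = (-53 + 10)*(-1/6803) = -43*(-1/6803) = 43/6803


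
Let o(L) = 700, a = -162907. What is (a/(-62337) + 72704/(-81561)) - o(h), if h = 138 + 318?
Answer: -1183410977107/1694756019 ≈ -698.28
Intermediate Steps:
h = 456
(a/(-62337) + 72704/(-81561)) - o(h) = (-162907/(-62337) + 72704/(-81561)) - 1*700 = (-162907*(-1/62337) + 72704*(-1/81561)) - 700 = (162907/62337 - 72704/81561) - 700 = 2918236193/1694756019 - 700 = -1183410977107/1694756019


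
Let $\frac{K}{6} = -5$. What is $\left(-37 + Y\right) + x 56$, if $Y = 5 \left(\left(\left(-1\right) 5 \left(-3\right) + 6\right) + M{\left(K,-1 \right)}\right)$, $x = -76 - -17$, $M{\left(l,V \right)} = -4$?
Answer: $-3256$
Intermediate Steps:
$K = -30$ ($K = 6 \left(-5\right) = -30$)
$x = -59$ ($x = -76 + 17 = -59$)
$Y = 85$ ($Y = 5 \left(\left(\left(-1\right) 5 \left(-3\right) + 6\right) - 4\right) = 5 \left(\left(\left(-5\right) \left(-3\right) + 6\right) - 4\right) = 5 \left(\left(15 + 6\right) - 4\right) = 5 \left(21 - 4\right) = 5 \cdot 17 = 85$)
$\left(-37 + Y\right) + x 56 = \left(-37 + 85\right) - 3304 = 48 - 3304 = -3256$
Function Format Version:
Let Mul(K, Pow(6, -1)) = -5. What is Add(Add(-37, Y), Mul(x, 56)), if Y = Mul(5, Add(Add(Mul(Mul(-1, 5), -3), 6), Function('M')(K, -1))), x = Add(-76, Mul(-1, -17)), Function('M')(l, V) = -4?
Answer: -3256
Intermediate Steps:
K = -30 (K = Mul(6, -5) = -30)
x = -59 (x = Add(-76, 17) = -59)
Y = 85 (Y = Mul(5, Add(Add(Mul(Mul(-1, 5), -3), 6), -4)) = Mul(5, Add(Add(Mul(-5, -3), 6), -4)) = Mul(5, Add(Add(15, 6), -4)) = Mul(5, Add(21, -4)) = Mul(5, 17) = 85)
Add(Add(-37, Y), Mul(x, 56)) = Add(Add(-37, 85), Mul(-59, 56)) = Add(48, -3304) = -3256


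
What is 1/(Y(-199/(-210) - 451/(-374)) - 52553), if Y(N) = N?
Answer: -1785/93803261 ≈ -1.9029e-5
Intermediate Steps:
1/(Y(-199/(-210) - 451/(-374)) - 52553) = 1/((-199/(-210) - 451/(-374)) - 52553) = 1/((-199*(-1/210) - 451*(-1/374)) - 52553) = 1/((199/210 + 41/34) - 52553) = 1/(3844/1785 - 52553) = 1/(-93803261/1785) = -1785/93803261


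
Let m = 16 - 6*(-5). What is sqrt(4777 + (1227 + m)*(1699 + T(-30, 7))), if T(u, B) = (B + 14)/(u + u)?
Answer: sqrt(216715845)/10 ≈ 1472.1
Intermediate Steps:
m = 46 (m = 16 + 30 = 46)
T(u, B) = (14 + B)/(2*u) (T(u, B) = (14 + B)/((2*u)) = (14 + B)*(1/(2*u)) = (14 + B)/(2*u))
sqrt(4777 + (1227 + m)*(1699 + T(-30, 7))) = sqrt(4777 + (1227 + 46)*(1699 + (1/2)*(14 + 7)/(-30))) = sqrt(4777 + 1273*(1699 + (1/2)*(-1/30)*21)) = sqrt(4777 + 1273*(1699 - 7/20)) = sqrt(4777 + 1273*(33973/20)) = sqrt(4777 + 43247629/20) = sqrt(43343169/20) = sqrt(216715845)/10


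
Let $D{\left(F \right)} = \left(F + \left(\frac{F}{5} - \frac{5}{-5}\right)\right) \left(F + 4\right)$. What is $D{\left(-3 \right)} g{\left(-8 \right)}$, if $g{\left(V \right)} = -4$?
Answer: $\frac{52}{5} \approx 10.4$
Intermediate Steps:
$D{\left(F \right)} = \left(1 + \frac{6 F}{5}\right) \left(4 + F\right)$ ($D{\left(F \right)} = \left(F + \left(F \frac{1}{5} - -1\right)\right) \left(4 + F\right) = \left(F + \left(\frac{F}{5} + 1\right)\right) \left(4 + F\right) = \left(F + \left(1 + \frac{F}{5}\right)\right) \left(4 + F\right) = \left(1 + \frac{6 F}{5}\right) \left(4 + F\right)$)
$D{\left(-3 \right)} g{\left(-8 \right)} = \left(4 + \frac{6 \left(-3\right)^{2}}{5} + \frac{29}{5} \left(-3\right)\right) \left(-4\right) = \left(4 + \frac{6}{5} \cdot 9 - \frac{87}{5}\right) \left(-4\right) = \left(4 + \frac{54}{5} - \frac{87}{5}\right) \left(-4\right) = \left(- \frac{13}{5}\right) \left(-4\right) = \frac{52}{5}$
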